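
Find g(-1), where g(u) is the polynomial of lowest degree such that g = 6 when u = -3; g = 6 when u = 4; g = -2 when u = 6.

94/9

Evaluate each Lagrange basis at u = -1:
L_0(-1) = (-5)·(-7)/[(-7)·(-9)] = 5/9
L_1(-1) = (2)·(-7)/[(7)·(-2)] = 1
L_2(-1) = (2)·(-5)/[(9)·(2)] = -5/9
Sum: 6·(5/9) + 6·(1) + (-2)·(-5/9) = 94/9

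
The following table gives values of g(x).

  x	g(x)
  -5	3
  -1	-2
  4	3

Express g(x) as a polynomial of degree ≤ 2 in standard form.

g(x) = (1/4)x^2 + (1/4)x - 2

Newton's divided differences:
g[-5,-1] = (-2 - 3) / (-1 - (-5)) = -5/4
g[-1,4] = (3 - (-2)) / (4 - (-1)) = 1
g[-5,-1,4] = (1 - (-5/4)) / (4 - (-5)) = 1/4
g(x) = 3 + (-5/4)·(x + 5) + (1/4)·(x + 5)(x + 1)
Expanding: g(x) = (1/4)x^2 + (1/4)x - 2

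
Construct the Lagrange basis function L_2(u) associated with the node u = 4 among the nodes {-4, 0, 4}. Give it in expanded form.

L_2(u) = (u + 4)u / [(8)·(4)]
       = (u^2 + 4u) / (32)

L_2(u) = (1/32)u^2 + (1/8)u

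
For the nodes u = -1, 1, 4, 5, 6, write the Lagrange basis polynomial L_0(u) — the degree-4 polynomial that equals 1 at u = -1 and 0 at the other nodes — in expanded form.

L_0(u) = (1/420)u^4 - (4/105)u^3 + (89/420)u^2 - (97/210)u + 2/7

L_0(u) = (u - 1)(u - 4)(u - 5)(u - 6) / [(-2)·(-5)·(-6)·(-7)]
       = (u^4 - 16u^3 + 89u^2 - 194u + 120) / (420)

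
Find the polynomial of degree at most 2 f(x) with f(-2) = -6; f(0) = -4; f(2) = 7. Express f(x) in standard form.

f(x) = (9/8)x^2 + (13/4)x - 4

Newton's divided differences:
f[-2,0] = (-4 - (-6)) / (0 - (-2)) = 1
f[0,2] = (7 - (-4)) / (2 - 0) = 11/2
f[-2,0,2] = (11/2 - 1) / (2 - (-2)) = 9/8
f(x) = -6 + 1·(x + 2) + (9/8)·(x + 2)x
Expanding: f(x) = (9/8)x^2 + (13/4)x - 4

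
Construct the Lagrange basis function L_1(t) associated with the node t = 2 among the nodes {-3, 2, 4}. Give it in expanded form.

L_1(t) = (t + 3)(t - 4) / [(5)·(-2)]
       = (t^2 - t - 12) / (-10)

L_1(t) = -(1/10)t^2 + (1/10)t + 6/5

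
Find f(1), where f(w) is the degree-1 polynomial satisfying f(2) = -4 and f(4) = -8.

Evaluate each Lagrange basis at w = 1:
L_0(1) = (-3)/[(-2)] = 3/2
L_1(1) = (-1)/[(2)] = -1/2
Sum: (-4)·(3/2) + (-8)·(-1/2) = -2

-2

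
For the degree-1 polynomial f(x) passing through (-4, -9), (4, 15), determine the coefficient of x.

3

The leading coefficient equals the top divided difference f[-4,4].
f[-4,4] = (15 - (-9)) / (4 - (-4)) = 3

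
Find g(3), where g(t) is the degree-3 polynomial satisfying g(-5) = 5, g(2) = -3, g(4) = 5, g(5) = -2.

Using Newton's divided-difference form:
g[-5,2] = (-3 - 5) / (2 - (-5)) = -8/7
g[2,4] = (5 - (-3)) / (4 - 2) = 4
g[4,5] = (-2 - 5) / (5 - 4) = -7
g[-5,2,4] = (4 - (-8/7)) / (4 - (-5)) = 4/7
g[2,4,5] = (-7 - 4) / (5 - 2) = -11/3
g[-5,2,4,5] = (-11/3 - 4/7) / (5 - (-5)) = -89/210
g(3) = 5 + (-8/7)·(8) + (4/7)·(8)·(1) + (-89/210)·(8)·(1)·(-1) = 401/105

401/105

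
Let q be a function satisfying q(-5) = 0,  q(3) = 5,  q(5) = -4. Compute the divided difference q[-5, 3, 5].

-41/80

q[-5,3] = (5 - 0) / (3 - (-5)) = 5/8
q[3,5] = (-4 - 5) / (5 - 3) = -9/2
q[-5,3,5] = (-9/2 - 5/8) / (5 - (-5)) = -41/80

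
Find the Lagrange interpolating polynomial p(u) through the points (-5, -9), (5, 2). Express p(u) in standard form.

Build the Lagrange basis polynomials:
L_0(u) = (u - 5) / [-10] = -(1/10)u + 1/2
L_1(u) = (u + 5) / [10] = (1/10)u + 1/2
p(u) = (-9)·L_0 + 2·L_1
  (-9)·L_0(u) = (9/10)u - 9/2
  2·L_1(u) = (1/5)u + 1
Adding term by term: (11/10)u - 7/2

p(u) = (11/10)u - 7/2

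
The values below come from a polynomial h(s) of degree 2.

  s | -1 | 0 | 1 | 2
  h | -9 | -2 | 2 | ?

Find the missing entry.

The 3 known values determine h uniquely (degree ≤ 2).
Evaluate each Lagrange basis at s = 2:
L_0(2) = (2)·(1)/[(-1)·(-2)] = 1
L_1(2) = (3)·(1)/[(1)·(-1)] = -3
L_2(2) = (3)·(2)/[(2)·(1)] = 3
Sum: (-9)·(1) + (-2)·(-3) + 2·(3) = 3

3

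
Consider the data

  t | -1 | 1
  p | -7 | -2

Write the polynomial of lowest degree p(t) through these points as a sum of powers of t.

p(t) = (5/2)t - 9/2

Build the Lagrange basis polynomials:
L_0(t) = (t - 1) / [-2] = -(1/2)t + 1/2
L_1(t) = (t + 1) / [2] = (1/2)t + 1/2
p(t) = (-7)·L_0 + (-2)·L_1
  (-7)·L_0(t) = (7/2)t - 7/2
  (-2)·L_1(t) = -t - 1
Adding term by term: (5/2)t - 9/2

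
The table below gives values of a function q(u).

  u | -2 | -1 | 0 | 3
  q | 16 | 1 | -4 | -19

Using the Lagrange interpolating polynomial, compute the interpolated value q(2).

-8

L_0(2) = (3)·(2)·(-1)/[(-1)·(-2)·(-5)] = 3/5
L_1(2) = (4)·(2)·(-1)/[(1)·(-1)·(-4)] = -2
L_2(2) = (4)·(3)·(-1)/[(2)·(1)·(-3)] = 2
L_3(2) = (4)·(3)·(2)/[(5)·(4)·(3)] = 2/5
Sum: 16·(3/5) + 1·(-2) + (-4)·(2) + (-19)·(2/5) = -8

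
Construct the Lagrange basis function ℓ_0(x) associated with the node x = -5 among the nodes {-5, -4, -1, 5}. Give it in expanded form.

ℓ_0(x) = -(1/40)x^3 + (21/40)x + 1/2

ℓ_0(x) = (x + 4)(x + 1)(x - 5) / [(-1)·(-4)·(-10)]
       = (x^3 - 21x - 20) / (-40)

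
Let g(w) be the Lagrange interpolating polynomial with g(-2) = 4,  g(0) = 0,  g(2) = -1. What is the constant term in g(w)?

0

L_0(w) = w(w - 2) / [8] = (1/8)w^2 - (1/4)w
L_1(w) = (w + 2)(w - 2) / [-4] = -(1/4)w^2 + 1
L_2(w) = (w + 2)w / [8] = (1/8)w^2 + (1/4)w
g(w) = 4·L_0 + 0·L_1 + (-1)·L_2
Only the constant term is needed; take it from each L_i and combine:
4·(0) + 0·(1) + (-1)·(0) = 0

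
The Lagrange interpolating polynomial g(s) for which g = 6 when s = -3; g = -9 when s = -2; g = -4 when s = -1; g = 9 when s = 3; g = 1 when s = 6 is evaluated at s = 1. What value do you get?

L_0(1) = (3)·(2)·(-2)·(-5)/[(-1)·(-2)·(-6)·(-9)] = 5/9
L_1(1) = (4)·(2)·(-2)·(-5)/[(1)·(-1)·(-5)·(-8)] = -2
L_2(1) = (4)·(3)·(-2)·(-5)/[(2)·(1)·(-4)·(-7)] = 15/7
L_3(1) = (4)·(3)·(2)·(-5)/[(6)·(5)·(4)·(-3)] = 1/3
L_4(1) = (4)·(3)·(2)·(-2)/[(9)·(8)·(7)·(3)] = -2/63
Sum: 6·(5/9) + (-9)·(-2) + (-4)·(15/7) + 9·(1/3) + 1·(-2/63) = 991/63

991/63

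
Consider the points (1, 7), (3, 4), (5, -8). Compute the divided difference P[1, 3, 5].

P[1,3] = (4 - 7) / (3 - 1) = -3/2
P[3,5] = (-8 - 4) / (5 - 3) = -6
P[1,3,5] = (-6 - (-3/2)) / (5 - 1) = -9/8

-9/8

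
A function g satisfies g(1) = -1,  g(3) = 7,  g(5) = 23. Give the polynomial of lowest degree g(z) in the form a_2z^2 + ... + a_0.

Build the Lagrange basis polynomials:
L_0(z) = (z - 3)(z - 5) / [8] = (1/8)z^2 - z + 15/8
L_1(z) = (z - 1)(z - 5) / [-4] = -(1/4)z^2 + (3/2)z - 5/4
L_2(z) = (z - 1)(z - 3) / [8] = (1/8)z^2 - (1/2)z + 3/8
g(z) = (-1)·L_0 + 7·L_1 + 23·L_2
  (-1)·L_0(z) = -(1/8)z^2 + z - 15/8
  7·L_1(z) = -(7/4)z^2 + (21/2)z - 35/4
  23·L_2(z) = (23/8)z^2 - (23/2)z + 69/8
Adding term by term: z^2 - 2

g(z) = z^2 - 2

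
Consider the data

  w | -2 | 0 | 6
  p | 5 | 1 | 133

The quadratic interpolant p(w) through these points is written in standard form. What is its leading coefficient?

3

The leading coefficient equals the top divided difference p[-2,0,6].
p[-2,0] = (1 - 5) / (0 - (-2)) = -2
p[0,6] = (133 - 1) / (6 - 0) = 22
p[-2,0,6] = (22 - (-2)) / (6 - (-2)) = 3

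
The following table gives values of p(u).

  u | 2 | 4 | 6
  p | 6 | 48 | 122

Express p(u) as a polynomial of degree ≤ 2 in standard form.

p(u) = 4u^2 - 3u - 4

Newton's divided differences:
p[2,4] = (48 - 6) / (4 - 2) = 21
p[4,6] = (122 - 48) / (6 - 4) = 37
p[2,4,6] = (37 - 21) / (6 - 2) = 4
p(u) = 6 + 21·(u - 2) + 4·(u - 2)(u - 4)
Expanding: p(u) = 4u^2 - 3u - 4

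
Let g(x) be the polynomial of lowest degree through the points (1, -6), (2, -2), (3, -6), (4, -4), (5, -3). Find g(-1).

-199

Evaluate each Lagrange basis at x = -1:
L_0(-1) = (-3)·(-4)·(-5)·(-6)/[(-1)·(-2)·(-3)·(-4)] = 15
L_1(-1) = (-2)·(-4)·(-5)·(-6)/[(1)·(-1)·(-2)·(-3)] = -40
L_2(-1) = (-2)·(-3)·(-5)·(-6)/[(2)·(1)·(-1)·(-2)] = 45
L_3(-1) = (-2)·(-3)·(-4)·(-6)/[(3)·(2)·(1)·(-1)] = -24
L_4(-1) = (-2)·(-3)·(-4)·(-5)/[(4)·(3)·(2)·(1)] = 5
Sum: (-6)·(15) + (-2)·(-40) + (-6)·(45) + (-4)·(-24) + (-3)·(5) = -199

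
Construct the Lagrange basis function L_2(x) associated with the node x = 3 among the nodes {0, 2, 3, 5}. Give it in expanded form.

L_2(x) = -(1/6)x^3 + (7/6)x^2 - (5/3)x

L_2(x) = x(x - 2)(x - 5) / [(3)·(1)·(-2)]
       = (x^3 - 7x^2 + 10x) / (-6)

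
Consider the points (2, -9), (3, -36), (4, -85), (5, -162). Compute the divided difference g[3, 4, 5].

-14

g[3,4] = (-85 - (-36)) / (4 - 3) = -49
g[4,5] = (-162 - (-85)) / (5 - 4) = -77
g[3,4,5] = (-77 - (-49)) / (5 - 3) = -14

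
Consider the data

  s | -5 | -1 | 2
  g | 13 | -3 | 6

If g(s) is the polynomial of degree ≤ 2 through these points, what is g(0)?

Evaluate each Lagrange basis at s = 0:
L_0(0) = (1)·(-2)/[(-4)·(-7)] = -1/14
L_1(0) = (5)·(-2)/[(4)·(-3)] = 5/6
L_2(0) = (5)·(1)/[(7)·(3)] = 5/21
Sum: 13·(-1/14) + (-3)·(5/6) + 6·(5/21) = -2

-2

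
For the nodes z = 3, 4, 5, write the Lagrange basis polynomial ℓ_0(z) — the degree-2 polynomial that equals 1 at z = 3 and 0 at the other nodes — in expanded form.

ℓ_0(z) = (1/2)z^2 - (9/2)z + 10

ℓ_0(z) = (z - 4)(z - 5) / [(-1)·(-2)]
       = (z^2 - 9z + 20) / (2)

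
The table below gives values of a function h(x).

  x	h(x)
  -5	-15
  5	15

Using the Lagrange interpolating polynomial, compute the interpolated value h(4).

12

Evaluate each Lagrange basis at x = 4:
L_0(4) = (-1)/[(-10)] = 1/10
L_1(4) = (9)/[(10)] = 9/10
Sum: (-15)·(1/10) + 15·(9/10) = 12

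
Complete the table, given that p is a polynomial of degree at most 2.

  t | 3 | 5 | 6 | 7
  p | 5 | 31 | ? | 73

The 3 known values determine p uniquely (degree ≤ 2).
Evaluate each Lagrange basis at t = 6:
L_0(6) = (1)·(-1)/[(-2)·(-4)] = -1/8
L_1(6) = (3)·(-1)/[(2)·(-2)] = 3/4
L_2(6) = (3)·(1)/[(4)·(2)] = 3/8
Sum: 5·(-1/8) + 31·(3/4) + 73·(3/8) = 50

50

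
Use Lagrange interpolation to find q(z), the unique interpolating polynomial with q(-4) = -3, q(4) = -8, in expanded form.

q(z) = -(5/8)z - 11/2

L_0(z) = (z - 4) / [-8] = -(1/8)z + 1/2
L_1(z) = (z + 4) / [8] = (1/8)z + 1/2
q(z) = (-3)·L_0 + (-8)·L_1
  (-3)·L_0(z) = (3/8)z - 3/2
  (-8)·L_1(z) = -z - 4
Adding term by term: -(5/8)z - 11/2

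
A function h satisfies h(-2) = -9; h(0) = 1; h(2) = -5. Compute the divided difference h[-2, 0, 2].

-2

h[-2,0] = (1 - (-9)) / (0 - (-2)) = 5
h[0,2] = (-5 - 1) / (2 - 0) = -3
h[-2,0,2] = (-3 - 5) / (2 - (-2)) = -2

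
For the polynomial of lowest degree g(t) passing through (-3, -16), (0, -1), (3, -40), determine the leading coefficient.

-3

The leading coefficient equals the top divided difference g[-3,0,3].
g[-3,0] = (-1 - (-16)) / (0 - (-3)) = 5
g[0,3] = (-40 - (-1)) / (3 - 0) = -13
g[-3,0,3] = (-13 - 5) / (3 - (-3)) = -3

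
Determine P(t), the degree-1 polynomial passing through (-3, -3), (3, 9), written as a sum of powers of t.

P(t) = 2t + 3

Build the Lagrange basis polynomials:
L_0(t) = (t - 3) / [-6] = -(1/6)t + 1/2
L_1(t) = (t + 3) / [6] = (1/6)t + 1/2
P(t) = (-3)·L_0 + 9·L_1
  (-3)·L_0(t) = (1/2)t - 3/2
  9·L_1(t) = (3/2)t + 9/2
Adding term by term: 2t + 3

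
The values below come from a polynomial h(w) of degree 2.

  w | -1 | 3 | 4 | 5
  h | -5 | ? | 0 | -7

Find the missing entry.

13/3

The 3 known values determine h uniquely (degree ≤ 2).
Evaluate each Lagrange basis at w = 3:
L_0(3) = (-1)·(-2)/[(-5)·(-6)] = 1/15
L_1(3) = (4)·(-2)/[(5)·(-1)] = 8/5
L_2(3) = (4)·(-1)/[(6)·(1)] = -2/3
Sum: (-5)·(1/15) + 0 + (-7)·(-2/3) = 13/3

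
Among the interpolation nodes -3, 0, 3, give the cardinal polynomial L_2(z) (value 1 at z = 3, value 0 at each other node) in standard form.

L_2(z) = (z + 3)z / [(6)·(3)]
       = (z^2 + 3z) / (18)

L_2(z) = (1/18)z^2 + (1/6)z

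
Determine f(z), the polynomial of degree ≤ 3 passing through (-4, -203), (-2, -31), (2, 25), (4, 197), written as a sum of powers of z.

Newton's divided differences:
f[-4,-2] = (-31 - (-203)) / (-2 - (-4)) = 86
f[-2,2] = (25 - (-31)) / (2 - (-2)) = 14
f[2,4] = (197 - 25) / (4 - 2) = 86
f[-4,-2,2] = (14 - 86) / (2 - (-4)) = -12
f[-2,2,4] = (86 - 14) / (4 - (-2)) = 12
f[-4,-2,2,4] = (12 - (-12)) / (4 - (-4)) = 3
f(z) = -203 + 86·(z + 4) + (-12)·(z + 4)(z + 2) + 3·(z + 4)(z + 2)(z - 2)
Expanding: f(z) = 3z^3 + 2z - 3

f(z) = 3z^3 + 2z - 3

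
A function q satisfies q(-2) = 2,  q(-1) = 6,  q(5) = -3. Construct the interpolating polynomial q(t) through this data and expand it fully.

q(t) = -(11/14)t^2 + (23/14)t + 59/7

Newton's divided differences:
q[-2,-1] = (6 - 2) / (-1 - (-2)) = 4
q[-1,5] = (-3 - 6) / (5 - (-1)) = -3/2
q[-2,-1,5] = (-3/2 - 4) / (5 - (-2)) = -11/14
q(t) = 2 + 4·(t + 2) + (-11/14)·(t + 2)(t + 1)
Expanding: q(t) = -(11/14)t^2 + (23/14)t + 59/7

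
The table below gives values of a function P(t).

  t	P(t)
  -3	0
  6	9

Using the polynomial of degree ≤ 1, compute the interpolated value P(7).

10

Evaluate each Lagrange basis at t = 7:
L_0(7) = (1)/[(-9)] = -1/9
L_1(7) = (10)/[(9)] = 10/9
Sum: 0 + 9·(10/9) = 10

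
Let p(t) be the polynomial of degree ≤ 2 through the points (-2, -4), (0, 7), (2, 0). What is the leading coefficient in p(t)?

-9/4

L_0(t) = t(t - 2) / [8] = (1/8)t^2 - (1/4)t
L_1(t) = (t + 2)(t - 2) / [-4] = -(1/4)t^2 + 1
L_2(t) = (t + 2)t / [8] = (1/8)t^2 + (1/4)t
p(t) = (-4)·L_0 + 7·L_1 + 0·L_2
Only the coefficient of t^2 is needed; take it from each L_i and combine:
(-4)·(1/8) + 7·(-1/4) + 0·(1/8) = -9/4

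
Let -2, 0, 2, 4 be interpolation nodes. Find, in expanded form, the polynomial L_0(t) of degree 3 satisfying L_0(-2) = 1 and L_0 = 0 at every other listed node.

L_0(t) = -(1/48)t^3 + (1/8)t^2 - (1/6)t

L_0(t) = t(t - 2)(t - 4) / [(-2)·(-4)·(-6)]
       = (t^3 - 6t^2 + 8t) / (-48)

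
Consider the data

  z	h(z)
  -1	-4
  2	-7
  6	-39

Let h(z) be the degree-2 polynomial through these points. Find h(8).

-67

Using Newton's divided-difference form:
h[-1,2] = (-7 - (-4)) / (2 - (-1)) = -1
h[2,6] = (-39 - (-7)) / (6 - 2) = -8
h[-1,2,6] = (-8 - (-1)) / (6 - (-1)) = -1
h(8) = -4 + (-1)·(9) + (-1)·(9)·(6) = -67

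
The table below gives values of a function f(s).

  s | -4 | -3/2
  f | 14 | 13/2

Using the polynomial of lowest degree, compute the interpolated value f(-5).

L_0(-5) = (-7/2)/[(-5/2)] = 7/5
L_1(-5) = (-1)/[(5/2)] = -2/5
Sum: 14·(7/5) + 13/2·(-2/5) = 17

17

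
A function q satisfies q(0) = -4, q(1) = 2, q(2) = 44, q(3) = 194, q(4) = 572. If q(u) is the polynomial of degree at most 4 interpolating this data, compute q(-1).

L_0(-1) = (-2)·(-3)·(-4)·(-5)/[(-1)·(-2)·(-3)·(-4)] = 5
L_1(-1) = (-1)·(-3)·(-4)·(-5)/[(1)·(-1)·(-2)·(-3)] = -10
L_2(-1) = (-1)·(-2)·(-4)·(-5)/[(2)·(1)·(-1)·(-2)] = 10
L_3(-1) = (-1)·(-2)·(-3)·(-5)/[(3)·(2)·(1)·(-1)] = -5
L_4(-1) = (-1)·(-2)·(-3)·(-4)/[(4)·(3)·(2)·(1)] = 1
Sum: (-4)·(5) + 2·(-10) + 44·(10) + 194·(-5) + 572·(1) = 2

2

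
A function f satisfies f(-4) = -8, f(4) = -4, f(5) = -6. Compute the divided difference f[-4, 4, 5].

-5/18

f[-4,4] = (-4 - (-8)) / (4 - (-4)) = 1/2
f[4,5] = (-6 - (-4)) / (5 - 4) = -2
f[-4,4,5] = (-2 - 1/2) / (5 - (-4)) = -5/18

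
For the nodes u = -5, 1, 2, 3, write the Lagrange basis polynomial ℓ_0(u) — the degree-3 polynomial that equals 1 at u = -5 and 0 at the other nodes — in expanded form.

ℓ_0(u) = -(1/336)u^3 + (1/56)u^2 - (11/336)u + 1/56

ℓ_0(u) = (u - 1)(u - 2)(u - 3) / [(-6)·(-7)·(-8)]
       = (u^3 - 6u^2 + 11u - 6) / (-336)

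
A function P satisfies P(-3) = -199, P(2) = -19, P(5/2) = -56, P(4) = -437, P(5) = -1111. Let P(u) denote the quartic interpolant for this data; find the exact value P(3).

-127

Evaluate each Lagrange basis at u = 3:
L_0(3) = (1)·(1/2)·(-1)·(-2)/[(-5)·(-11/2)·(-7)·(-8)] = 1/1540
L_1(3) = (6)·(1/2)·(-1)·(-2)/[(5)·(-1/2)·(-2)·(-3)] = -2/5
L_2(3) = (6)·(1)·(-1)·(-2)/[(11/2)·(1/2)·(-3/2)·(-5/2)] = 64/55
L_3(3) = (6)·(1)·(1/2)·(-2)/[(7)·(2)·(3/2)·(-1)] = 2/7
L_4(3) = (6)·(1)·(1/2)·(-1)/[(8)·(3)·(5/2)·(1)] = -1/20
Sum: (-199)·(1/1540) + (-19)·(-2/5) + (-56)·(64/55) + (-437)·(2/7) + (-1111)·(-1/20) = -127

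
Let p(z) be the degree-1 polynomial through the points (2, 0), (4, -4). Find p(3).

L_0(3) = (-1)/[(-2)] = 1/2
L_1(3) = (1)/[(2)] = 1/2
Sum: 0 + (-4)·(1/2) = -2

-2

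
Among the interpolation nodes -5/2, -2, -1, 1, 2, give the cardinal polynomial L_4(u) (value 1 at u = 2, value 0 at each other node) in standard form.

L_4(u) = (u + 5/2)(u + 2)(u + 1)(u - 1) / [(9/2)·(4)·(3)·(1)]
       = (u^4 + (9/2)u^3 + 4u^2 - (9/2)u - 5) / (54)

L_4(u) = (1/54)u^4 + (1/12)u^3 + (2/27)u^2 - (1/12)u - 5/54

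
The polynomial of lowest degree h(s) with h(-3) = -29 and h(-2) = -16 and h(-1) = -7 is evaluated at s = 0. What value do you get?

L_0(0) = (2)·(1)/[(-1)·(-2)] = 1
L_1(0) = (3)·(1)/[(1)·(-1)] = -3
L_2(0) = (3)·(2)/[(2)·(1)] = 3
Sum: (-29)·(1) + (-16)·(-3) + (-7)·(3) = -2

-2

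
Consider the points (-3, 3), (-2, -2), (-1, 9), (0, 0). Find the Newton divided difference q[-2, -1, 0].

q[-2,-1] = (9 - (-2)) / (-1 - (-2)) = 11
q[-1,0] = (0 - 9) / (0 - (-1)) = -9
q[-2,-1,0] = (-9 - 11) / (0 - (-2)) = -10

-10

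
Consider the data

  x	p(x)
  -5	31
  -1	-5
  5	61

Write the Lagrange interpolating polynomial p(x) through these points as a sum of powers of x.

p(x) = 2x^2 + 3x - 4

Build the Lagrange basis polynomials:
L_0(x) = (x + 1)(x - 5) / [40] = (1/40)x^2 - (1/10)x - 1/8
L_1(x) = (x + 5)(x - 5) / [-24] = -(1/24)x^2 + 25/24
L_2(x) = (x + 5)(x + 1) / [60] = (1/60)x^2 + (1/10)x + 1/12
p(x) = 31·L_0 + (-5)·L_1 + 61·L_2
  31·L_0(x) = (31/40)x^2 - (31/10)x - 31/8
  (-5)·L_1(x) = (5/24)x^2 - 125/24
  61·L_2(x) = (61/60)x^2 + (61/10)x + 61/12
Adding term by term: 2x^2 + 3x - 4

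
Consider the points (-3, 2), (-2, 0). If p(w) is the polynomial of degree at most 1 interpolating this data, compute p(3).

Evaluate each Lagrange basis at w = 3:
L_0(3) = (5)/[(-1)] = -5
L_1(3) = (6)/[(1)] = 6
Sum: 2·(-5) + 0 = -10

-10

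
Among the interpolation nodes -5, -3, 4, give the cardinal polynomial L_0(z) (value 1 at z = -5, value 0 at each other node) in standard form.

L_0(z) = (z + 3)(z - 4) / [(-2)·(-9)]
       = (z^2 - z - 12) / (18)

L_0(z) = (1/18)z^2 - (1/18)z - 2/3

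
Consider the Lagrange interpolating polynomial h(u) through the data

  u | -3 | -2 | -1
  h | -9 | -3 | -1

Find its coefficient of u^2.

The leading coefficient equals the top divided difference h[-3,-2,-1].
h[-3,-2] = (-3 - (-9)) / (-2 - (-3)) = 6
h[-2,-1] = (-1 - (-3)) / (-1 - (-2)) = 2
h[-3,-2,-1] = (2 - 6) / (-1 - (-3)) = -2

-2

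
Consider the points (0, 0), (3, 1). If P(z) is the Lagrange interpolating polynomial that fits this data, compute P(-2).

-2/3

L_0(-2) = (-5)/[(-3)] = 5/3
L_1(-2) = (-2)/[(3)] = -2/3
Sum: 0 + 1·(-2/3) = -2/3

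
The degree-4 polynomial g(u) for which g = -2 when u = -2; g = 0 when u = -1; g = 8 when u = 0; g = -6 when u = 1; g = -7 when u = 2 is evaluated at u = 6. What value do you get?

Evaluate each Lagrange basis at u = 6:
L_0(6) = (7)·(6)·(5)·(4)/[(-1)·(-2)·(-3)·(-4)] = 35
L_1(6) = (8)·(6)·(5)·(4)/[(1)·(-1)·(-2)·(-3)] = -160
L_2(6) = (8)·(7)·(5)·(4)/[(2)·(1)·(-1)·(-2)] = 280
L_3(6) = (8)·(7)·(6)·(4)/[(3)·(2)·(1)·(-1)] = -224
L_4(6) = (8)·(7)·(6)·(5)/[(4)·(3)·(2)·(1)] = 70
Sum: (-2)·(35) + 0 + 8·(280) + (-6)·(-224) + (-7)·(70) = 3024

3024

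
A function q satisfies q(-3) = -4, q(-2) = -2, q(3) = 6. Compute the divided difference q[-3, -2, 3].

q[-3,-2] = (-2 - (-4)) / (-2 - (-3)) = 2
q[-2,3] = (6 - (-2)) / (3 - (-2)) = 8/5
q[-3,-2,3] = (8/5 - 2) / (3 - (-3)) = -1/15

-1/15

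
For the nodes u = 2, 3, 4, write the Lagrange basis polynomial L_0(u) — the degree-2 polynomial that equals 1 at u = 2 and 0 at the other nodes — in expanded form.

L_0(u) = (1/2)u^2 - (7/2)u + 6

L_0(u) = (u - 3)(u - 4) / [(-1)·(-2)]
       = (u^2 - 7u + 12) / (2)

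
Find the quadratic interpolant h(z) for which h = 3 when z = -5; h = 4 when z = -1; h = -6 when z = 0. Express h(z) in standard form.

Build the Lagrange basis polynomials:
L_0(z) = (z + 1)z / [20] = (1/20)z^2 + (1/20)z
L_1(z) = (z + 5)z / [-4] = -(1/4)z^2 - (5/4)z
L_2(z) = (z + 5)(z + 1) / [5] = (1/5)z^2 + (6/5)z + 1
h(z) = 3·L_0 + 4·L_1 + (-6)·L_2
  3·L_0(z) = (3/20)z^2 + (3/20)z
  4·L_1(z) = -z^2 - 5z
  (-6)·L_2(z) = -(6/5)z^2 - (36/5)z - 6
Adding term by term: -(41/20)z^2 - (241/20)z - 6

h(z) = -(41/20)z^2 - (241/20)z - 6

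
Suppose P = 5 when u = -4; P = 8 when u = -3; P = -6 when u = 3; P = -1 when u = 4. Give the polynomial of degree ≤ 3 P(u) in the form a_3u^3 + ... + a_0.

P(u) = (19/84)u^3 + (1/7)u^2 - (367/84)u - 2/7

Newton's divided differences:
P[-4,-3] = (8 - 5) / (-3 - (-4)) = 3
P[-3,3] = (-6 - 8) / (3 - (-3)) = -7/3
P[3,4] = (-1 - (-6)) / (4 - 3) = 5
P[-4,-3,3] = (-7/3 - 3) / (3 - (-4)) = -16/21
P[-3,3,4] = (5 - (-7/3)) / (4 - (-3)) = 22/21
P[-4,-3,3,4] = (22/21 - (-16/21)) / (4 - (-4)) = 19/84
P(u) = 5 + 3·(u + 4) + (-16/21)·(u + 4)(u + 3) + (19/84)·(u + 4)(u + 3)(u - 3)
Expanding: P(u) = (19/84)u^3 + (1/7)u^2 - (367/84)u - 2/7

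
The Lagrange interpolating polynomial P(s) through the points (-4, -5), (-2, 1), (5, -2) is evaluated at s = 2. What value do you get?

27/7

L_0(2) = (4)·(-3)/[(-2)·(-9)] = -2/3
L_1(2) = (6)·(-3)/[(2)·(-7)] = 9/7
L_2(2) = (6)·(4)/[(9)·(7)] = 8/21
Sum: (-5)·(-2/3) + 1·(9/7) + (-2)·(8/21) = 27/7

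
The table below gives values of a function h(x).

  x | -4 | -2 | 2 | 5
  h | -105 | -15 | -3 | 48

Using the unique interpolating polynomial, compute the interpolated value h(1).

L_0(1) = (3)·(-1)·(-4)/[(-2)·(-6)·(-9)] = -1/9
L_1(1) = (5)·(-1)·(-4)/[(2)·(-4)·(-7)] = 5/14
L_2(1) = (5)·(3)·(-4)/[(6)·(4)·(-3)] = 5/6
L_3(1) = (5)·(3)·(-1)/[(9)·(7)·(3)] = -5/63
Sum: (-105)·(-1/9) + (-15)·(5/14) + (-3)·(5/6) + 48·(-5/63) = 0

0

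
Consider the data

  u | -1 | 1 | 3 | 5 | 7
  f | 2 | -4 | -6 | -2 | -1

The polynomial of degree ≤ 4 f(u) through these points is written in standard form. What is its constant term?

Build the Lagrange basis polynomials:
L_0(u) = (u - 1)(u - 3)(u - 5)(u - 7) / [384] = (1/384)u^4 - (1/24)u^3 + (43/192)u^2 - (11/24)u + 35/128
L_1(u) = (u + 1)(u - 3)(u - 5)(u - 7) / [-96] = -(1/96)u^4 + (7/48)u^3 - (7/12)u^2 + (17/48)u + 35/32
L_2(u) = (u + 1)(u - 1)(u - 5)(u - 7) / [64] = (1/64)u^4 - (3/16)u^3 + (17/32)u^2 + (3/16)u - 35/64
L_3(u) = (u + 1)(u - 1)(u - 3)(u - 7) / [-96] = -(1/96)u^4 + (5/48)u^3 - (5/24)u^2 - (5/48)u + 7/32
L_4(u) = (u + 1)(u - 1)(u - 3)(u - 5) / [384] = (1/384)u^4 - (1/48)u^3 + (7/192)u^2 + (1/48)u - 5/128
f(u) = 2·L_0 + (-4)·L_1 + (-6)·L_2 + (-2)·L_3 + (-1)·L_4
Only the constant term is needed; take it from each L_i and combine:
2·(35/128) + (-4)·(35/32) + (-6)·(-35/64) + (-2)·(7/32) + (-1)·(-5/128) = -121/128

-121/128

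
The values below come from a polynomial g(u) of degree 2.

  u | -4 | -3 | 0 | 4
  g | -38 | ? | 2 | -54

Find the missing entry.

The 3 known values determine g uniquely (degree ≤ 2).
L_0(-3) = (-3)·(-7)/[(-4)·(-8)] = 21/32
L_1(-3) = (1)·(-7)/[(4)·(-4)] = 7/16
L_2(-3) = (1)·(-3)/[(8)·(4)] = -3/32
Sum: (-38)·(21/32) + 2·(7/16) + (-54)·(-3/32) = -19

-19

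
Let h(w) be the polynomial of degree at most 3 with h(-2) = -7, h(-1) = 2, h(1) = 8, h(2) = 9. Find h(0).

Using Newton's divided-difference form:
h[-2,-1] = (2 - (-7)) / (-1 - (-2)) = 9
h[-1,1] = (8 - 2) / (1 - (-1)) = 3
h[1,2] = (9 - 8) / (2 - 1) = 1
h[-2,-1,1] = (3 - 9) / (1 - (-2)) = -2
h[-1,1,2] = (1 - 3) / (2 - (-1)) = -2/3
h[-2,-1,1,2] = (-2/3 - (-2)) / (2 - (-2)) = 1/3
h(0) = -7 + 9·(2) + (-2)·(2)·(1) + (1/3)·(2)·(1)·(-1) = 19/3

19/3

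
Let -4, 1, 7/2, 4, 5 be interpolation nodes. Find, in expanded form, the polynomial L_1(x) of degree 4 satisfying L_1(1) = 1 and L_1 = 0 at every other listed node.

L_1(x) = (x + 4)(x - 7/2)(x - 4)(x - 5) / [(5)·(-5/2)·(-3)·(-4)]
       = (x^4 - (17/2)x^3 + (3/2)x^2 + 136x - 280) / (-150)

L_1(x) = -(1/150)x^4 + (17/300)x^3 - (1/100)x^2 - (68/75)x + 28/15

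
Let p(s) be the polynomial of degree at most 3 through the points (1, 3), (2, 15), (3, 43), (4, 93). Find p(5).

Using Newton's divided-difference form:
p[1,2] = (15 - 3) / (2 - 1) = 12
p[2,3] = (43 - 15) / (3 - 2) = 28
p[3,4] = (93 - 43) / (4 - 3) = 50
p[1,2,3] = (28 - 12) / (3 - 1) = 8
p[2,3,4] = (50 - 28) / (4 - 2) = 11
p[1,2,3,4] = (11 - 8) / (4 - 1) = 1
p(5) = 3 + 12·(4) + 8·(4)·(3) + 1·(4)·(3)·(2) = 171

171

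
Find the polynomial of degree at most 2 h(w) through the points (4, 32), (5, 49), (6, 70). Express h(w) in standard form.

h(w) = 2w^2 - w + 4

Build the Lagrange basis polynomials:
L_0(w) = (w - 5)(w - 6) / [2] = (1/2)w^2 - (11/2)w + 15
L_1(w) = (w - 4)(w - 6) / [-1] = -w^2 + 10w - 24
L_2(w) = (w - 4)(w - 5) / [2] = (1/2)w^2 - (9/2)w + 10
h(w) = 32·L_0 + 49·L_1 + 70·L_2
  32·L_0(w) = 16w^2 - 176w + 480
  49·L_1(w) = -49w^2 + 490w - 1176
  70·L_2(w) = 35w^2 - 315w + 700
Adding term by term: 2w^2 - w + 4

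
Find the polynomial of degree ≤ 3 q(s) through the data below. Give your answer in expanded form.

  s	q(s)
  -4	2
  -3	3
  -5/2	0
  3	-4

q(s) = (61/77)s^3 + (1321/462)s^2 - (3833/462)s - 2020/77

Build the Lagrange basis polynomials:
L_0(s) = (s + 3)(s + 5/2)(s - 3) / [-21/2] = -(2/21)s^3 - (5/21)s^2 + (6/7)s + 15/7
L_1(s) = (s + 4)(s + 5/2)(s - 3) / [3] = (1/3)s^3 + (7/6)s^2 - (19/6)s - 10
L_2(s) = (s + 4)(s + 3)(s - 3) / [-33/8] = -(8/33)s^3 - (32/33)s^2 + (24/11)s + 96/11
L_3(s) = (s + 4)(s + 3)(s + 5/2) / [231] = (1/231)s^3 + (19/462)s^2 + (59/462)s + 10/77
q(s) = 2·L_0 + 3·L_1 + 0·L_2 + (-4)·L_3
  2·L_0(s) = -(4/21)s^3 - (10/21)s^2 + (12/7)s + 30/7
  3·L_1(s) = s^3 + (7/2)s^2 - (19/2)s - 30
  0·L_2(s) = 0
  (-4)·L_3(s) = -(4/231)s^3 - (38/231)s^2 - (118/231)s - 40/77
Adding term by term: (61/77)s^3 + (1321/462)s^2 - (3833/462)s - 2020/77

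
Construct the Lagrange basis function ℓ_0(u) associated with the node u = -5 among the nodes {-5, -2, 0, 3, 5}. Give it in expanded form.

ℓ_0(u) = (u + 2)u(u - 3)(u - 5) / [(-3)·(-5)·(-8)·(-10)]
       = (u^4 - 6u^3 - u^2 + 30u) / (1200)

ℓ_0(u) = (1/1200)u^4 - (1/200)u^3 - (1/1200)u^2 + (1/40)u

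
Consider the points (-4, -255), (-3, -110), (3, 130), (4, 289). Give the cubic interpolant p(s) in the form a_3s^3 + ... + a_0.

p(s) = 4s^3 + s^2 + 4s + 1

Newton's divided differences:
p[-4,-3] = (-110 - (-255)) / (-3 - (-4)) = 145
p[-3,3] = (130 - (-110)) / (3 - (-3)) = 40
p[3,4] = (289 - 130) / (4 - 3) = 159
p[-4,-3,3] = (40 - 145) / (3 - (-4)) = -15
p[-3,3,4] = (159 - 40) / (4 - (-3)) = 17
p[-4,-3,3,4] = (17 - (-15)) / (4 - (-4)) = 4
p(s) = -255 + 145·(s + 4) + (-15)·(s + 4)(s + 3) + 4·(s + 4)(s + 3)(s - 3)
Expanding: p(s) = 4s^3 + s^2 + 4s + 1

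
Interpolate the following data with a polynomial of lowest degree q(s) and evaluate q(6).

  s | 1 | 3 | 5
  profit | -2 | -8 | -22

-32

L_0(6) = (3)·(1)/[(-2)·(-4)] = 3/8
L_1(6) = (5)·(1)/[(2)·(-2)] = -5/4
L_2(6) = (5)·(3)/[(4)·(2)] = 15/8
Sum: (-2)·(3/8) + (-8)·(-5/4) + (-22)·(15/8) = -32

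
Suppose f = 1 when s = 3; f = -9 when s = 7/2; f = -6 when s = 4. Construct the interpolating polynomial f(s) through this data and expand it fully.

f(s) = 26s^2 - 189s + 334

Newton's divided differences:
f[3,7/2] = (-9 - 1) / (7/2 - 3) = -20
f[7/2,4] = (-6 - (-9)) / (4 - 7/2) = 6
f[3,7/2,4] = (6 - (-20)) / (4 - 3) = 26
f(s) = 1 + (-20)·(s - 3) + 26·(s - 3)(s - 7/2)
Expanding: f(s) = 26s^2 - 189s + 334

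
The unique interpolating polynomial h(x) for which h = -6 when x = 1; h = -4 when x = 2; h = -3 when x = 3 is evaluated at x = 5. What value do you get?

-4

Using Newton's divided-difference form:
h[1,2] = (-4 - (-6)) / (2 - 1) = 2
h[2,3] = (-3 - (-4)) / (3 - 2) = 1
h[1,2,3] = (1 - 2) / (3 - 1) = -1/2
h(5) = -6 + 2·(4) + (-1/2)·(4)·(3) = -4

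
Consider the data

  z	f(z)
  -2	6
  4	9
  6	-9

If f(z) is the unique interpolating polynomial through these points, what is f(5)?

19/16

Evaluate each Lagrange basis at z = 5:
L_0(5) = (1)·(-1)/[(-6)·(-8)] = -1/48
L_1(5) = (7)·(-1)/[(6)·(-2)] = 7/12
L_2(5) = (7)·(1)/[(8)·(2)] = 7/16
Sum: 6·(-1/48) + 9·(7/12) + (-9)·(7/16) = 19/16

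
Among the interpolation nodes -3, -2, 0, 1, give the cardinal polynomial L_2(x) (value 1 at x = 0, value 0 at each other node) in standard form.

L_2(x) = -(1/6)x^3 - (2/3)x^2 - (1/6)x + 1

L_2(x) = (x + 3)(x + 2)(x - 1) / [(3)·(2)·(-1)]
       = (x^3 + 4x^2 + x - 6) / (-6)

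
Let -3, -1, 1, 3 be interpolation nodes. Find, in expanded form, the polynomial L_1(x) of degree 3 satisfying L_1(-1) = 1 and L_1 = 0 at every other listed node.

L_1(x) = (1/16)x^3 - (1/16)x^2 - (9/16)x + 9/16

L_1(x) = (x + 3)(x - 1)(x - 3) / [(2)·(-2)·(-4)]
       = (x^3 - x^2 - 9x + 9) / (16)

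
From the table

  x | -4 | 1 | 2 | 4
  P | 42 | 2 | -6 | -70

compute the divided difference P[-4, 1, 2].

0

P[-4,1] = (2 - 42) / (1 - (-4)) = -8
P[1,2] = (-6 - 2) / (2 - 1) = -8
P[-4,1,2] = (-8 - (-8)) / (2 - (-4)) = 0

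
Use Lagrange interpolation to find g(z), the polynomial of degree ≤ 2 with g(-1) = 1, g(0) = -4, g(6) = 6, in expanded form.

g(z) = (20/21)z^2 - (85/21)z - 4

L_0(z) = z(z - 6) / [7] = (1/7)z^2 - (6/7)z
L_1(z) = (z + 1)(z - 6) / [-6] = -(1/6)z^2 + (5/6)z + 1
L_2(z) = (z + 1)z / [42] = (1/42)z^2 + (1/42)z
g(z) = 1·L_0 + (-4)·L_1 + 6·L_2
  1·L_0(z) = (1/7)z^2 - (6/7)z
  (-4)·L_1(z) = (2/3)z^2 - (10/3)z - 4
  6·L_2(z) = (1/7)z^2 + (1/7)z
Adding term by term: (20/21)z^2 - (85/21)z - 4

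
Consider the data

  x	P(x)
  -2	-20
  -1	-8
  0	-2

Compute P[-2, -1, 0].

P[-2,-1] = (-8 - (-20)) / (-1 - (-2)) = 12
P[-1,0] = (-2 - (-8)) / (0 - (-1)) = 6
P[-2,-1,0] = (6 - 12) / (0 - (-2)) = -3

-3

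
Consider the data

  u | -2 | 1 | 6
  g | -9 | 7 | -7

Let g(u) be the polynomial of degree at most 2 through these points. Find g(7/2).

Evaluate each Lagrange basis at u = 7/2:
L_0(7/2) = (5/2)·(-5/2)/[(-3)·(-8)] = -25/96
L_1(7/2) = (11/2)·(-5/2)/[(3)·(-5)] = 11/12
L_2(7/2) = (11/2)·(5/2)/[(8)·(5)] = 11/32
Sum: (-9)·(-25/96) + 7·(11/12) + (-7)·(11/32) = 305/48

305/48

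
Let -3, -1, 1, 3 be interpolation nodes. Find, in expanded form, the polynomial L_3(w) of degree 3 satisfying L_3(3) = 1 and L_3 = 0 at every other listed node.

L_3(w) = (1/48)w^3 + (1/16)w^2 - (1/48)w - 1/16

L_3(w) = (w + 3)(w + 1)(w - 1) / [(6)·(4)·(2)]
       = (w^3 + 3w^2 - w - 3) / (48)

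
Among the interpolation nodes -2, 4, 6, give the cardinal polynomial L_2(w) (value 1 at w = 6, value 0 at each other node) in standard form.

L_2(w) = (w + 2)(w - 4) / [(8)·(2)]
       = (w^2 - 2w - 8) / (16)

L_2(w) = (1/16)w^2 - (1/8)w - 1/2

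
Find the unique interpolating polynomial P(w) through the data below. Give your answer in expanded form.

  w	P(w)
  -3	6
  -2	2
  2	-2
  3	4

P(w) = (2/15)w^3 + w^2 - (23/15)w - 4

Build the Lagrange basis polynomials:
L_0(w) = (w + 2)(w - 2)(w - 3) / [-30] = -(1/30)w^3 + (1/10)w^2 + (2/15)w - 2/5
L_1(w) = (w + 3)(w - 2)(w - 3) / [20] = (1/20)w^3 - (1/10)w^2 - (9/20)w + 9/10
L_2(w) = (w + 3)(w + 2)(w - 3) / [-20] = -(1/20)w^3 - (1/10)w^2 + (9/20)w + 9/10
L_3(w) = (w + 3)(w + 2)(w - 2) / [30] = (1/30)w^3 + (1/10)w^2 - (2/15)w - 2/5
P(w) = 6·L_0 + 2·L_1 + (-2)·L_2 + 4·L_3
  6·L_0(w) = -(1/5)w^3 + (3/5)w^2 + (4/5)w - 12/5
  2·L_1(w) = (1/10)w^3 - (1/5)w^2 - (9/10)w + 9/5
  (-2)·L_2(w) = (1/10)w^3 + (1/5)w^2 - (9/10)w - 9/5
  4·L_3(w) = (2/15)w^3 + (2/5)w^2 - (8/15)w - 8/5
Adding term by term: (2/15)w^3 + w^2 - (23/15)w - 4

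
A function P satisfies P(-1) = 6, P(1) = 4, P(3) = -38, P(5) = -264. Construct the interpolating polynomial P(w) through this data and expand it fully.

P(w) = -3w^3 + 4w^2 + 2w + 1

Build the Lagrange basis polynomials:
L_0(w) = (w - 1)(w - 3)(w - 5) / [-48] = -(1/48)w^3 + (3/16)w^2 - (23/48)w + 5/16
L_1(w) = (w + 1)(w - 3)(w - 5) / [16] = (1/16)w^3 - (7/16)w^2 + (7/16)w + 15/16
L_2(w) = (w + 1)(w - 1)(w - 5) / [-16] = -(1/16)w^3 + (5/16)w^2 + (1/16)w - 5/16
L_3(w) = (w + 1)(w - 1)(w - 3) / [48] = (1/48)w^3 - (1/16)w^2 - (1/48)w + 1/16
P(w) = 6·L_0 + 4·L_1 + (-38)·L_2 + (-264)·L_3
  6·L_0(w) = -(1/8)w^3 + (9/8)w^2 - (23/8)w + 15/8
  4·L_1(w) = (1/4)w^3 - (7/4)w^2 + (7/4)w + 15/4
  (-38)·L_2(w) = (19/8)w^3 - (95/8)w^2 - (19/8)w + 95/8
  (-264)·L_3(w) = -(11/2)w^3 + (33/2)w^2 + (11/2)w - 33/2
Adding term by term: -3w^3 + 4w^2 + 2w + 1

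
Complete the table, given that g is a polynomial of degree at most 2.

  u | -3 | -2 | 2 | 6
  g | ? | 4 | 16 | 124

16

The 3 known values determine g uniquely (degree ≤ 2).
L_0(-3) = (-5)·(-9)/[(-4)·(-8)] = 45/32
L_1(-3) = (-1)·(-9)/[(4)·(-4)] = -9/16
L_2(-3) = (-1)·(-5)/[(8)·(4)] = 5/32
Sum: 4·(45/32) + 16·(-9/16) + 124·(5/32) = 16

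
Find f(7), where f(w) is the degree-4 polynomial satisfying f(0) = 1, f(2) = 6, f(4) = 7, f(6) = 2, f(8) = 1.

Using Newton's divided-difference form:
f[0,2] = (6 - 1) / (2 - 0) = 5/2
f[2,4] = (7 - 6) / (4 - 2) = 1/2
f[4,6] = (2 - 7) / (6 - 4) = -5/2
f[6,8] = (1 - 2) / (8 - 6) = -1/2
f[0,2,4] = (1/2 - 5/2) / (4 - 0) = -1/2
f[2,4,6] = (-5/2 - 1/2) / (6 - 2) = -3/4
f[4,6,8] = (-1/2 - (-5/2)) / (8 - 4) = 1/2
f[0,2,4,6] = (-3/4 - (-1/2)) / (6 - 0) = -1/24
f[2,4,6,8] = (1/2 - (-3/4)) / (8 - 2) = 5/24
f[0,2,4,6,8] = (5/24 - (-1/24)) / (8 - 0) = 1/32
f(7) = 1 + (5/2)·(7) + (-1/2)·(7)·(5) + (-1/24)·(7)·(5)·(3) + (1/32)·(7)·(5)·(3)·(1) = -3/32

-3/32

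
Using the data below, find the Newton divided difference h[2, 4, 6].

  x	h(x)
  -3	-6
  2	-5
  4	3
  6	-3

h[2,4] = (3 - (-5)) / (4 - 2) = 4
h[4,6] = (-3 - 3) / (6 - 4) = -3
h[2,4,6] = (-3 - 4) / (6 - 2) = -7/4

-7/4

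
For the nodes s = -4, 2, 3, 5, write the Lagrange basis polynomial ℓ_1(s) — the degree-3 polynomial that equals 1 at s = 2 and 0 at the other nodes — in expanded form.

ℓ_1(s) = (1/18)s^3 - (2/9)s^2 - (17/18)s + 10/3

ℓ_1(s) = (s + 4)(s - 3)(s - 5) / [(6)·(-1)·(-3)]
       = (s^3 - 4s^2 - 17s + 60) / (18)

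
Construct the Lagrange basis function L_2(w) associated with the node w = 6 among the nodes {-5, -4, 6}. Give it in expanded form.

L_2(w) = (w + 5)(w + 4) / [(11)·(10)]
       = (w^2 + 9w + 20) / (110)

L_2(w) = (1/110)w^2 + (9/110)w + 2/11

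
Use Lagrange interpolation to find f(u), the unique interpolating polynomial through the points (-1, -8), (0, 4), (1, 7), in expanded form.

Build the Lagrange basis polynomials:
L_0(u) = u(u - 1) / [2] = (1/2)u^2 - (1/2)u
L_1(u) = (u + 1)(u - 1) / [-1] = -u^2 + 1
L_2(u) = (u + 1)u / [2] = (1/2)u^2 + (1/2)u
f(u) = (-8)·L_0 + 4·L_1 + 7·L_2
  (-8)·L_0(u) = -4u^2 + 4u
  4·L_1(u) = -4u^2 + 4
  7·L_2(u) = (7/2)u^2 + (7/2)u
Adding term by term: -(9/2)u^2 + (15/2)u + 4

f(u) = -(9/2)u^2 + (15/2)u + 4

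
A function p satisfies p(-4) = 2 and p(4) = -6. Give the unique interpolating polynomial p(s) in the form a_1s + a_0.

p(s) = -s - 2

Build the Lagrange basis polynomials:
L_0(s) = (s - 4) / [-8] = -(1/8)s + 1/2
L_1(s) = (s + 4) / [8] = (1/8)s + 1/2
p(s) = 2·L_0 + (-6)·L_1
  2·L_0(s) = -(1/4)s + 1
  (-6)·L_1(s) = -(3/4)s - 3
Adding term by term: -s - 2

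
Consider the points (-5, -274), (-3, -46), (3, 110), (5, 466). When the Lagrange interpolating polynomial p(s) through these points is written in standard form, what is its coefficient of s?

L_0(s) = (s + 3)(s - 3)(s - 5) / [-160] = -(1/160)s^3 + (1/32)s^2 + (9/160)s - 9/32
L_1(s) = (s + 5)(s - 3)(s - 5) / [96] = (1/96)s^3 - (1/32)s^2 - (25/96)s + 25/32
L_2(s) = (s + 5)(s + 3)(s - 5) / [-96] = -(1/96)s^3 - (1/32)s^2 + (25/96)s + 25/32
L_3(s) = (s + 5)(s + 3)(s - 3) / [160] = (1/160)s^3 + (1/32)s^2 - (9/160)s - 9/32
p(s) = (-274)·L_0 + (-46)·L_1 + 110·L_2 + 466·L_3
Only the coefficient of s is needed; take it from each L_i and combine:
(-274)·(9/160) + (-46)·(-25/96) + 110·(25/96) + 466·(-9/160) = -1

-1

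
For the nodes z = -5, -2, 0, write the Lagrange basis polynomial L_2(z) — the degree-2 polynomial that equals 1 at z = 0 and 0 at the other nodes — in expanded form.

L_2(z) = (1/10)z^2 + (7/10)z + 1

L_2(z) = (z + 5)(z + 2) / [(5)·(2)]
       = (z^2 + 7z + 10) / (10)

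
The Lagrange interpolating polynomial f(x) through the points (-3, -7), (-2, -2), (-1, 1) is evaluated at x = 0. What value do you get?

L_0(0) = (2)·(1)/[(-1)·(-2)] = 1
L_1(0) = (3)·(1)/[(1)·(-1)] = -3
L_2(0) = (3)·(2)/[(2)·(1)] = 3
Sum: (-7)·(1) + (-2)·(-3) + 1·(3) = 2

2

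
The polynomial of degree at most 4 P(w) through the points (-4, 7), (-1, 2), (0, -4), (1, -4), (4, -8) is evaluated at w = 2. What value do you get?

9/40

Evaluate each Lagrange basis at w = 2:
L_0(2) = (3)·(2)·(1)·(-2)/[(-3)·(-4)·(-5)·(-8)] = -1/40
L_1(2) = (6)·(2)·(1)·(-2)/[(3)·(-1)·(-2)·(-5)] = 4/5
L_2(2) = (6)·(3)·(1)·(-2)/[(4)·(1)·(-1)·(-4)] = -9/4
L_3(2) = (6)·(3)·(2)·(-2)/[(5)·(2)·(1)·(-3)] = 12/5
L_4(2) = (6)·(3)·(2)·(1)/[(8)·(5)·(4)·(3)] = 3/40
Sum: 7·(-1/40) + 2·(4/5) + (-4)·(-9/4) + (-4)·(12/5) + (-8)·(3/40) = 9/40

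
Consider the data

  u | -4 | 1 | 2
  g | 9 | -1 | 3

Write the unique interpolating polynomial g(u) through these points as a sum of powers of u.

g(u) = u^2 + u - 3

Build the Lagrange basis polynomials:
L_0(u) = (u - 1)(u - 2) / [30] = (1/30)u^2 - (1/10)u + 1/15
L_1(u) = (u + 4)(u - 2) / [-5] = -(1/5)u^2 - (2/5)u + 8/5
L_2(u) = (u + 4)(u - 1) / [6] = (1/6)u^2 + (1/2)u - 2/3
g(u) = 9·L_0 + (-1)·L_1 + 3·L_2
  9·L_0(u) = (3/10)u^2 - (9/10)u + 3/5
  (-1)·L_1(u) = (1/5)u^2 + (2/5)u - 8/5
  3·L_2(u) = (1/2)u^2 + (3/2)u - 2
Adding term by term: u^2 + u - 3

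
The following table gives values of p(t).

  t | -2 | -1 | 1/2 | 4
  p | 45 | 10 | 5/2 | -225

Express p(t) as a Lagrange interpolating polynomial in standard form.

p(t) = -4t^3 + 2t^2 - t + 3

L_0(t) = (t + 1)(t - 1/2)(t - 4) / [-15] = -(1/15)t^3 + (7/30)t^2 + (1/6)t - 2/15
L_1(t) = (t + 2)(t - 1/2)(t - 4) / [15/2] = (2/15)t^3 - (1/3)t^2 - (14/15)t + 8/15
L_2(t) = (t + 2)(t + 1)(t - 4) / [-105/8] = -(8/105)t^3 + (8/105)t^2 + (16/21)t + 64/105
L_3(t) = (t + 2)(t + 1)(t - 1/2) / [105] = (1/105)t^3 + (1/42)t^2 + (1/210)t - 1/105
p(t) = 45·L_0 + 10·L_1 + (5/2)·L_2 + (-225)·L_3
  45·L_0(t) = -3t^3 + (21/2)t^2 + (15/2)t - 6
  10·L_1(t) = (4/3)t^3 - (10/3)t^2 - (28/3)t + 16/3
  (5/2)·L_2(t) = -(4/21)t^3 + (4/21)t^2 + (40/21)t + 32/21
  (-225)·L_3(t) = -(15/7)t^3 - (75/14)t^2 - (15/14)t + 15/7
Adding term by term: -4t^3 + 2t^2 - t + 3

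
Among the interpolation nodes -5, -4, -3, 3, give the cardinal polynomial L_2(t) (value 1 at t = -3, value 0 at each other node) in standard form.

L_2(t) = -(1/12)t^3 - (1/2)t^2 + (7/12)t + 5

L_2(t) = (t + 5)(t + 4)(t - 3) / [(2)·(1)·(-6)]
       = (t^3 + 6t^2 - 7t - 60) / (-12)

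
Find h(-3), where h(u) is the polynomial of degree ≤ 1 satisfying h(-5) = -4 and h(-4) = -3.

Evaluate each Lagrange basis at u = -3:
L_0(-3) = (1)/[(-1)] = -1
L_1(-3) = (2)/[(1)] = 2
Sum: (-4)·(-1) + (-3)·(2) = -2

-2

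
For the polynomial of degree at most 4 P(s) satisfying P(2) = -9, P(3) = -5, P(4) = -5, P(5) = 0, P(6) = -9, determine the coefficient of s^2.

L_0(s) = (s - 3)(s - 4)(s - 5)(s - 6) / [24] = (1/24)s^4 - (3/4)s^3 + (119/24)s^2 - (57/4)s + 15
L_1(s) = (s - 2)(s - 4)(s - 5)(s - 6) / [-6] = -(1/6)s^4 + (17/6)s^3 - (52/3)s^2 + (134/3)s - 40
L_2(s) = (s - 2)(s - 3)(s - 5)(s - 6) / [4] = (1/4)s^4 - 4s^3 + (91/4)s^2 - 54s + 45
L_3(s) = (s - 2)(s - 3)(s - 4)(s - 6) / [-6] = -(1/6)s^4 + (5/2)s^3 - (40/3)s^2 + 30s - 24
L_4(s) = (s - 2)(s - 3)(s - 4)(s - 5) / [24] = (1/24)s^4 - (7/12)s^3 + (71/24)s^2 - (77/12)s + 5
P(s) = (-9)·L_0 + (-5)·L_1 + (-5)·L_2 + 0·L_3 + (-9)·L_4
Only the coefficient of s^2 is needed; take it from each L_i and combine:
(-9)·(119/24) + (-5)·(-52/3) + (-5)·(91/4) + 0·(-40/3) + (-9)·(71/24) = -295/3

-295/3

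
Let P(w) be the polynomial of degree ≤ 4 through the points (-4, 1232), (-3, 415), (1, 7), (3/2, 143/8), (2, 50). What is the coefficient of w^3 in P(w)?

Build the Lagrange basis polynomials:
L_0(w) = (w + 3)(w - 1)(w - 3/2)(w - 2) / [165] = (1/165)w^4 - (1/110)w^3 - (7/165)w^2 + (1/10)w - 3/55
L_1(w) = (w + 4)(w - 1)(w - 3/2)(w - 2) / [-90] = -(1/90)w^4 + (1/180)w^3 + (23/180)w^2 - (23/90)w + 2/15
L_2(w) = (w + 4)(w + 3)(w - 3/2)(w - 2) / [10] = (1/10)w^4 + (7/20)w^3 - (19/20)w^2 - (21/10)w + 18/5
L_3(w) = (w + 4)(w + 3)(w - 1)(w - 2) / [-99/16] = -(16/99)w^4 - (64/99)w^3 + (112/99)w^2 + (32/9)w - 128/33
L_4(w) = (w + 4)(w + 3)(w - 1)(w - 3/2) / [15] = (1/15)w^4 + (3/10)w^3 - (4/15)w^2 - (13/10)w + 6/5
P(w) = 1232·L_0 + 415·L_1 + 7·L_2 + (143/8)·L_3 + 50·L_4
Only the coefficient of w^3 is needed; take it from each L_i and combine:
1232·(-1/110) + 415·(1/180) + 7·(7/20) + (143/8)·(-64/99) + 50·(3/10) = -3

-3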